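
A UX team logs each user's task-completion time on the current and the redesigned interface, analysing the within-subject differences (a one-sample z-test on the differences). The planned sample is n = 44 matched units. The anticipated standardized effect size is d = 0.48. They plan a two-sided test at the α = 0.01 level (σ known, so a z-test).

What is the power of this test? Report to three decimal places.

Power ≈ 0.728

Noncentrality parameter: δ = d·√n = 0.48 × √44 = 3.1840
Two-sided α = 0.01 → critical value z_{0.005} = 2.576.
Power = Φ(δ − 2.576) + Φ(−δ − 2.576) = Φ(0.608) + Φ(-5.760) = 0.7284 + 0.0000 = 0.7284.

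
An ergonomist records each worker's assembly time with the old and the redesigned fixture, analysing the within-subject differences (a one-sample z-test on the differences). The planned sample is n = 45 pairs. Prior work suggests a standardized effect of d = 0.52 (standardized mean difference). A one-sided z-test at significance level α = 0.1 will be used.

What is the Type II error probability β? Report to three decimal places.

β ≈ 0.014

Noncentrality parameter: δ = d·√n = 0.52 × √45 = 3.4883
One-sided α = 0.1 → critical value z_{0.1} = 1.282.
Power = P(Z > 1.282 − δ) = Φ(2.207) = 0.9863.
Type II error: β = 1 − power = 1 − 0.9863 = 0.0137.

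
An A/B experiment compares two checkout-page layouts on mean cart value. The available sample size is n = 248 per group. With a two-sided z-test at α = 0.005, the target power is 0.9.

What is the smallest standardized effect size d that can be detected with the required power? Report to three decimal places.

d ≈ 0.367

Need Φ(δ − 2.807) = 0.9, so δ = 2.807 + 1.282 = 4.089.
(Lower-tail contribution to power is negligible for δ > 0.)
δ = d·√(n/2) ⇒ d = δ/√(n/2) = 4.089/√(248/2) = 0.3672.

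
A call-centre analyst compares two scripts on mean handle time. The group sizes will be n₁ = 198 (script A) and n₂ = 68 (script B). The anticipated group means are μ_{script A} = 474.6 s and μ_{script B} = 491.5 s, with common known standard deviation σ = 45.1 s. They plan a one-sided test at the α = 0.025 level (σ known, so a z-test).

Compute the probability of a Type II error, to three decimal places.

Standardized effect: d = |μ_{script A} − μ_{script B}| / σ = |474.6 − 491.5| / 45.1 = 0.3747
Noncentrality parameter: δ = d / √(1/n₁ + 1/n₂) = 0.3747 / √(1/198 + 1/68) = 2.6660
Critical value for a one-sided test at α = 0.025: z_α = 1.960.
Power = Φ(δ − 1.960) = Φ(0.706) = 0.7599.
Type II error: β = 1 − power = 1 − 0.7599 = 0.2401.

β ≈ 0.240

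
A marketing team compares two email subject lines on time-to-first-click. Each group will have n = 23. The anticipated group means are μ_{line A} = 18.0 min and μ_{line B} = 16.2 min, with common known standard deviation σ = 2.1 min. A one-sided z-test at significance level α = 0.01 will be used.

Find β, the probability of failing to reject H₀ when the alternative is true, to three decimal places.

β ≈ 0.281

Standardized effect: d = |μ_{line A} − μ_{line B}| / σ = |18.0 − 16.2| / 2.1 = 0.8571
Noncentrality parameter: δ = d·√(n/2) = 0.8571 × √(23/2) = 2.9067
Critical value for a one-sided test at α = 0.01: z_α = 2.326.
Power = P(Z > 2.326 − δ) = Φ(0.580) = 0.7192.
Type II error: β = 1 − power = 1 − 0.7192 = 0.2808.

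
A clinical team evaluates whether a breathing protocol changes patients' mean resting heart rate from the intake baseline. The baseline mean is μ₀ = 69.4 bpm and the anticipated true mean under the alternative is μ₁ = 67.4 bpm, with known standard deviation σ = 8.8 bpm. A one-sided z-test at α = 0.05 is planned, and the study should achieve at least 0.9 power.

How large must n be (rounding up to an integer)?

Standardized effect: d = |μ₁ − μ₀| / σ = |67.4 − 69.4| / 8.8 = 0.2273
Set Φ(δ − 1.645) = 0.9; then δ − 1.645 = Φ⁻¹(0.9) = 1.282, giving δ = 2.926.
δ = d·√n ⇒ n = (δ/d)² = (2.926 / 0.2273)² = 165.80.
Round up to the next whole unit.

n = 166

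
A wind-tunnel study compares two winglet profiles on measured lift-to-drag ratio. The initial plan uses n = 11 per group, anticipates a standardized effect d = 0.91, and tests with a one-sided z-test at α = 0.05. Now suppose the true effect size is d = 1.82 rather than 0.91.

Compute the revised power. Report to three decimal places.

With d = 1.82: δ = d·√(n/2) = 1.82 × √(11/2) = 4.2683. Critical value z_{0.05} = 1.645.
Revised power = P(Z > 1.645 − δ) = Φ(2.623) = 0.9956.

Power ≈ 0.996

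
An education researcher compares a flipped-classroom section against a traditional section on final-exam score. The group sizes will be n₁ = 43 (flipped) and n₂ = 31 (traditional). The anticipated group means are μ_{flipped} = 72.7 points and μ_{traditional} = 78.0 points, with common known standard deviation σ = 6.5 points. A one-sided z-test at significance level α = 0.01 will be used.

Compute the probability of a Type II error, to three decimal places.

β ≈ 0.128

Standardized effect: d = |μ_{flipped} − μ_{traditional}| / σ = |72.7 − 78.0| / 6.5 = 0.8154
Noncentrality parameter: δ = d / √(1/n₁ + 1/n₂) = 0.8154 / √(1/43 + 1/31) = 3.4607
One-sided α = 0.01 → critical value z_{0.01} = 2.326.
Power = Φ(δ − 2.326) = Φ(1.134) = 0.8717.
Type II error: β = 1 − power = 1 − 0.8717 = 0.1283.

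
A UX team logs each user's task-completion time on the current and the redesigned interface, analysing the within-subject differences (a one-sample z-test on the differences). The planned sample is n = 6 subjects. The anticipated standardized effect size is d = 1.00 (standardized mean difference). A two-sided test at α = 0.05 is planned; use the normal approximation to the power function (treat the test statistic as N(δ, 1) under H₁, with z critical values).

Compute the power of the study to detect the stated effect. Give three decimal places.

Power ≈ 0.688

Noncentrality parameter: δ = d·√n = 1.00 × √6 = 2.4495
Critical value for a two-sided test at α = 0.05: z_{α/2} = 1.960.
Power = Φ(δ − 1.960) + Φ(−δ − 1.960) = Φ(0.490) + Φ(-4.409) = 0.6878 + 0.0000 = 0.6878.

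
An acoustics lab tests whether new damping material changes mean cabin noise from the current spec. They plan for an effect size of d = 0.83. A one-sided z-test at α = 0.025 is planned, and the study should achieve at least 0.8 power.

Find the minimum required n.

For power 0.8 need Φ(δ − z_{0.025}) = 0.8, so δ = z_{0.025} + z_{0.20} = 1.960 + 0.842 = 2.802.
δ = d·√n ⇒ n = (δ/d)² = (2.802 / 0.83)² = 11.39.
Rounding up, n = 12.

n = 12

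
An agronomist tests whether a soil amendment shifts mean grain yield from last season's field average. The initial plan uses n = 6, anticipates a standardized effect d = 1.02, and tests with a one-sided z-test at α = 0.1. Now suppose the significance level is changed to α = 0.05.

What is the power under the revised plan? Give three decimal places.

Power ≈ 0.803

δ = d·√n = 1.02 × √6 = 2.4985 (unchanged). New critical value: z_{0.05} = 1.645.
Revised power = Φ(δ − 1.645) = Φ(0.854) = 0.8033.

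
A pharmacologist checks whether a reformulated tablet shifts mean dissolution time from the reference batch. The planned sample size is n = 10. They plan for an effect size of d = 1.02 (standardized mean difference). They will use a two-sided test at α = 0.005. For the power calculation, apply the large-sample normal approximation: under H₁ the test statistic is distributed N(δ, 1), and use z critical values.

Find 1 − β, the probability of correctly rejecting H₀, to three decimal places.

Noncentrality parameter: δ = d·√n = 1.02 × √10 = 3.2255
Two-sided α = 0.005 → critical value z_{0.0025} = 2.807.
Power = Φ(δ − 2.807) + Φ(−δ − 2.807) = Φ(0.418) + Φ(-6.033) = 0.6622 + 0.0000 = 0.6622.

Power ≈ 0.662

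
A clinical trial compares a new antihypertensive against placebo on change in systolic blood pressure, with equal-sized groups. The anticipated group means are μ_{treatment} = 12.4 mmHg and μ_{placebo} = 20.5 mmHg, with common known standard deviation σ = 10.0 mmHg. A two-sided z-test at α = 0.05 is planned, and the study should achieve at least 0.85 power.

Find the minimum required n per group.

Standardized effect: d = |μ_{treatment} − μ_{placebo}| / σ = |12.4 − 20.5| / 10.0 = 0.8100
For power 0.85 need Φ(δ − z_{0.025}) = 0.85, so δ = z_{0.025} + z_{0.15} = 1.960 + 1.036 = 2.996.
(For δ > 0 the lower-tail rejection region contributes negligibly to power, so the one-term inversion is standard.)
δ = d·√(n/2) ⇒ n = 2(δ/d)² = 2 × (2.996 / 0.8100)² = 27.37.
Round up to the next whole unit.

n = 28 per group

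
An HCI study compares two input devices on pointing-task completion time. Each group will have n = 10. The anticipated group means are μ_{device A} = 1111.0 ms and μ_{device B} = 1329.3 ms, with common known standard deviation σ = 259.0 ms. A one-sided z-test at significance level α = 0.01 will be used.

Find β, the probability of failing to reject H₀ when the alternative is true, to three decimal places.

β ≈ 0.671

Standardized effect: d = |μ_{device A} − μ_{device B}| / σ = |1111.0 − 1329.3| / 259.0 = 0.8429
Noncentrality parameter: δ = d·√(n/2) = 0.8429 × √(10/2) = 1.8847
One-sided α = 0.01 → critical value z_{0.01} = 2.326.
Power = P(Z > 2.326 − δ) = Φ(-0.442) = 0.3294.
Type II error: β = 1 − power = 1 − 0.3294 = 0.6706.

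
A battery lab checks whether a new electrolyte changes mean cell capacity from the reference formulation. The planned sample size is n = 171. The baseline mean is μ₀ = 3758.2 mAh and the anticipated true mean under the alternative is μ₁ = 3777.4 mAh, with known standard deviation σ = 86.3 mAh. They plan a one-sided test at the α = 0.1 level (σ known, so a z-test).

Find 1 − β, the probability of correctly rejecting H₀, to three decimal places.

Standardized effect: d = |μ₁ − μ₀| / σ = |3777.4 − 3758.2| / 86.3 = 0.2225
Noncentrality parameter: λ = d·√n = 0.2225 × √171 = 2.9093
One-sided α = 0.1 → critical value z_{0.1} = 1.282.
Power = Φ(λ − 1.282) = Φ(1.628) = 0.9482.

Power ≈ 0.948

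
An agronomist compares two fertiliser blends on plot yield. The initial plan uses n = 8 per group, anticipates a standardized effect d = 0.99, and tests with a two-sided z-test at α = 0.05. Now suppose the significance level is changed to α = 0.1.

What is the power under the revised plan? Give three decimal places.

Power ≈ 0.631

δ = d·√(n/2) = 0.99 × √(8/2) = 1.9800 (unchanged). New critical value: z_{0.05} = 1.645.
Revised power = Φ(δ − 1.645) + Φ(−δ − 1.645) = Φ(0.335) + Φ(-3.625) = 0.6312 + 0.0001 = 0.6314.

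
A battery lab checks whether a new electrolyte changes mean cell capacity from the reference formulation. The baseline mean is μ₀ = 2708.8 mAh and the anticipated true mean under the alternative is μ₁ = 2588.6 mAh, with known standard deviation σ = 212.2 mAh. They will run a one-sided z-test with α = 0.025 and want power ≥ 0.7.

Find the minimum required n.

Standardized effect: d = |μ₁ − μ₀| / σ = |2588.6 − 2708.8| / 212.2 = 0.5664
Set Φ(δ − 1.960) = 0.7; then δ − 1.960 = Φ⁻¹(0.7) = 0.524, giving δ = 2.484.
δ = d·√n ⇒ n = (δ/d)² = (2.484 / 0.5664)² = 19.24.
Round up to the next whole unit.

n = 20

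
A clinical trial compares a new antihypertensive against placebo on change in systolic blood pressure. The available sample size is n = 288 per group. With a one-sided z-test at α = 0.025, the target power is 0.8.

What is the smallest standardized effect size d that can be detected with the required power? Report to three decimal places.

Need Φ(δ − 1.960) = 0.8, so δ = 1.960 + 0.842 = 2.802.
δ = d·√(n/2) ⇒ d = δ/√(n/2) = 2.802/√(288/2) = 0.2335.

d ≈ 0.233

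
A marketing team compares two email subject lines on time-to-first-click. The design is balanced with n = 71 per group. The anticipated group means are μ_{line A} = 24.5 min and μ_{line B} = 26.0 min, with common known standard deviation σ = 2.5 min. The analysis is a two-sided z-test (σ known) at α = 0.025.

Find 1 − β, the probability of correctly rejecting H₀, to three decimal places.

Standardized effect: d = |μ_{line A} − μ_{line B}| / σ = |24.5 − 26.0| / 2.5 = 0.6000
Noncentrality parameter: δ = d·√(n/2) = 0.6000 × √(71/2) = 3.5749
Two-sided α = 0.025 → critical value z_{0.0125} = 2.241.
Power = Φ(δ − 2.241) + Φ(−δ − 2.241) = Φ(1.334) + Φ(-5.816) = 0.9088 + 0.0000 = 0.9088.

Power ≈ 0.909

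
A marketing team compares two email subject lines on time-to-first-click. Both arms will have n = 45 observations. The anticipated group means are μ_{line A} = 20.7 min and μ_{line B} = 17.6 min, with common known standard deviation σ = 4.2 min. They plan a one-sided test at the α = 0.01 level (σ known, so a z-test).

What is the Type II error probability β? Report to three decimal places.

Standardized effect: d = |μ_{line A} − μ_{line B}| / σ = |20.7 − 17.6| / 4.2 = 0.7381
Noncentrality parameter: δ = d·√(n/2) = 0.7381 × √(45/2) = 3.5011
One-sided α = 0.01 → critical value z_{0.01} = 2.326.
Power = P(Z > 2.326 − δ) = Φ(1.175) = 0.8800.
Type II error: β = 1 − power = 1 − 0.8800 = 0.1200.

β ≈ 0.120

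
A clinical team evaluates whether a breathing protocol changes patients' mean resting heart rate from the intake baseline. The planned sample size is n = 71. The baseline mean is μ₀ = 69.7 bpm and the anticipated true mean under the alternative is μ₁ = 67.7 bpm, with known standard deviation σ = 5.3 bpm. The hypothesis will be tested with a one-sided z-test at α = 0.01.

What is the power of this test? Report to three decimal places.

Power ≈ 0.803

Standardized effect: d = |μ₁ − μ₀| / σ = |67.7 − 69.7| / 5.3 = 0.3774
Noncentrality parameter: δ = d·√n = 0.3774 × √71 = 3.1797
One-sided α = 0.01 → critical value z_{0.01} = 2.326.
Power = Φ(δ − 2.326) = Φ(0.853) = 0.8033.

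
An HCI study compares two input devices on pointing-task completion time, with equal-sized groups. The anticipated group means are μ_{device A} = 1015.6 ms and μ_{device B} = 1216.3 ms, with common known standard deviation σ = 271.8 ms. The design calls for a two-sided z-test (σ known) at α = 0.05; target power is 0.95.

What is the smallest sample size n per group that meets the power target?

Standardized effect: d = |μ_{device A} − μ_{device B}| / σ = |1015.6 − 1216.3| / 271.8 = 0.7384
For power 0.95 need Φ(δ − z_{0.025}) = 0.95, so δ = z_{0.025} + z_{0.05} = 1.960 + 1.645 = 3.605.
(Ignoring the negligible lower-tail rejection probability gives the usual closed-form inversion.)
δ = d·√(n/2) ⇒ n = 2(δ/d)² = 2 × (3.605 / 0.7384)² = 47.67.
Round up to the next whole unit.

n = 48 per group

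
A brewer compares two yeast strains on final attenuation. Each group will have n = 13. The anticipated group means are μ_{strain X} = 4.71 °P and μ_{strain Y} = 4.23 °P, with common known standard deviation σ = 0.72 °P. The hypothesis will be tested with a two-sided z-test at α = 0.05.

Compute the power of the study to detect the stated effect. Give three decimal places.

Power ≈ 0.397

Standardized effect: d = |μ_{strain X} − μ_{strain Y}| / σ = |4.71 − 4.23| / 0.72 = 0.6667
Noncentrality parameter: δ = d·√(n/2) = 0.6667 × √(13/2) = 1.6997
Critical value for a two-sided test at α = 0.05: z_{α/2} = 1.960.
Power = Φ(δ − 1.960) + Φ(−δ − 1.960) = Φ(-0.260) + Φ(-3.660) = 0.3973 + 0.0001 = 0.3974.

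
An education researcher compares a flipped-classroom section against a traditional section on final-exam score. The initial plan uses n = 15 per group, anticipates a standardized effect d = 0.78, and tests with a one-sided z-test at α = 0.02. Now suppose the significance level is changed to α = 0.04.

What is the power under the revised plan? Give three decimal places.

Power ≈ 0.650

δ = d·√(n/2) = 0.78 × √(15/2) = 2.1361 (unchanged). New critical value: z_{0.04} = 1.751.
Revised power = Φ(δ − 1.751) = Φ(0.385) = 0.6500.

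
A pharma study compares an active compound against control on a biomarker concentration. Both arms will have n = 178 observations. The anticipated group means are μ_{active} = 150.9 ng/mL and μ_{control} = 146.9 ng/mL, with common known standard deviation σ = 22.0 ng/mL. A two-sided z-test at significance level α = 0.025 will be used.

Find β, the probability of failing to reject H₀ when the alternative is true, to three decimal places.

Standardized effect: d = |μ_{active} − μ_{control}| / σ = |150.9 − 146.9| / 22.0 = 0.1818
Noncentrality parameter: λ = d·√(n/2) = 0.1818 × √(178/2) = 1.7153
Critical value for a two-sided test at α = 0.025: z_{α/2} = 2.241.
Power = Φ(λ − 2.241) + Φ(−λ − 2.241) = Φ(-0.526) + Φ(-3.957) = 0.2994 + 0.0000 = 0.2994.
Type II error: β = 1 − power = 1 − 0.2994 = 0.7006.

β ≈ 0.701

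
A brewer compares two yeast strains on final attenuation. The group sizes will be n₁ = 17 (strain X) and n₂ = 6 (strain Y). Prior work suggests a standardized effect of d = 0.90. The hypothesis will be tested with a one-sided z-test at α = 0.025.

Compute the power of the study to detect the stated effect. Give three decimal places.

Power ≈ 0.474

Noncentrality parameter: δ = d / √(1/n₁ + 1/n₂) = 0.90 / √(1/17 + 1/6) = 1.8953
One-sided α = 0.025 → critical value z_{0.025} = 1.960.
Power = P(Z > 1.960 − δ) = Φ(-0.065) = 0.4742.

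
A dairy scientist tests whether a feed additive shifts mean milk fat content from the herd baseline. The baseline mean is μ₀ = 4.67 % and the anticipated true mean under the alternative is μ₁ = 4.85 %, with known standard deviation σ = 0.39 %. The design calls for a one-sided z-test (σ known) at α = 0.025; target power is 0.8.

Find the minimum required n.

n = 37

Standardized effect: d = |μ₁ − μ₀| / σ = |4.85 − 4.67| / 0.39 = 0.4615
Set Φ(δ − 1.960) = 0.8; then δ − 1.960 = Φ⁻¹(0.8) = 0.842, giving δ = 2.802.
δ = d·√n ⇒ n = (δ/d)² = (2.802 / 0.4615)² = 36.85.
Rounding up, n = 37.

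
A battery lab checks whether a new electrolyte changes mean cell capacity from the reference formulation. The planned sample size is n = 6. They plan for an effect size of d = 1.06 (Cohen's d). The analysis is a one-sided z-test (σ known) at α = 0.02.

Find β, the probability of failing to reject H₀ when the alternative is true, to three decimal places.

β ≈ 0.294

Noncentrality parameter: λ = d·√n = 1.06 × √6 = 2.5965
One-sided α = 0.02 → critical value z_{0.02} = 2.054.
Power = P(Z > 2.054 − λ) = Φ(0.543) = 0.7063.
Type II error: β = 1 − power = 1 − 0.7063 = 0.2937.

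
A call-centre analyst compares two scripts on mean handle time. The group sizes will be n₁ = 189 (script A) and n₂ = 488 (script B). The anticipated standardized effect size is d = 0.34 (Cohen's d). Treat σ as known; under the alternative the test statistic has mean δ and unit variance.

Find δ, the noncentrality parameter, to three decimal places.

δ ≈ 3.968

The noncentrality parameter scales effect size by the design's sample-size factor: δ = d / √(1/n₁ + 1/n₂) = 0.34 / √(1/189 + 1/488) = 3.9685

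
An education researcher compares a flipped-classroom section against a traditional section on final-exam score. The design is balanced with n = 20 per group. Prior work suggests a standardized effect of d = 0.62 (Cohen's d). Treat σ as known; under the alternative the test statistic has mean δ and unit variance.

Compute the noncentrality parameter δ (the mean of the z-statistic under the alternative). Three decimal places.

δ = d·√(n/2) = 0.62 × √(20/2) = 1.9606

δ ≈ 1.961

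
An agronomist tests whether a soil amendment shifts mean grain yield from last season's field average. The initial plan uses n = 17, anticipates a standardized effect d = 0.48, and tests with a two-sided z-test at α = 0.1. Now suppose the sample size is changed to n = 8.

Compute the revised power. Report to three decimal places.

With n = 8: δ = d·√n = 0.48 × √8 = 1.3576. Critical value z_{0.05} = 1.645.
Revised power = Φ(δ − 1.645) + Φ(−δ − 1.645) = Φ(-0.287) + Φ(-3.002) = 0.3870 + 0.0013 = 0.3883.

Power ≈ 0.388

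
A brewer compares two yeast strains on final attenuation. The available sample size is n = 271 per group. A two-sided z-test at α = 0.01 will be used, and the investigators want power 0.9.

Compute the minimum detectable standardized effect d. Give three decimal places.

d ≈ 0.331

Required noncentrality: δ = z_{0.005} + z_{0.10} = 2.576 + 1.282 = 3.857.
(The second rejection-region term Φ(−δ − z_{α/2}) is negligible and dropped.)
δ = d·√(n/2) ⇒ d = δ/√(n/2) = 3.857/√(271/2) = 0.3314.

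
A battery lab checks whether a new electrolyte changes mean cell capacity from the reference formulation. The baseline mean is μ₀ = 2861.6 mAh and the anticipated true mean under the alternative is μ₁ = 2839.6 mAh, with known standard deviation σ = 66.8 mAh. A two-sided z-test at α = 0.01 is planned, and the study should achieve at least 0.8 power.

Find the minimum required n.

Standardized effect: d = |μ₁ − μ₀| / σ = |2839.6 − 2861.6| / 66.8 = 0.3293
Set Φ(δ − 2.576) = 0.8; then δ − 2.576 = Φ⁻¹(0.8) = 0.842, giving δ = 3.417.
(For δ > 0 the lower-tail rejection region contributes negligibly to power, so the one-term inversion is standard.)
δ = d·√n ⇒ n = (δ/d)² = (3.417 / 0.3293)² = 107.67.
Rounding up, n = 108.

n = 108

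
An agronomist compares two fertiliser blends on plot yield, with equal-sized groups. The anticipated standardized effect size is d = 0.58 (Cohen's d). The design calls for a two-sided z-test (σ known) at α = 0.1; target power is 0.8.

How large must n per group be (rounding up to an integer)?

Set Φ(δ − 1.645) = 0.8; then δ − 1.645 = Φ⁻¹(0.8) = 0.842, giving δ = 2.486.
(For δ > 0 the lower-tail rejection region contributes negligibly to power, so the one-term inversion is standard.)
δ = d·√(n/2) ⇒ n = 2(δ/d)² = 2 × (2.486 / 0.58)² = 36.76.
Rounding up, n = 37 per group.

n = 37 per group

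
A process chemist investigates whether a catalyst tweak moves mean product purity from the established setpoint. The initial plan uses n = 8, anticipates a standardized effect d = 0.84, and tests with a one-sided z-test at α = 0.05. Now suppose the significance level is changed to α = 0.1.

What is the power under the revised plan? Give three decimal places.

δ = d·√n = 0.84 × √8 = 2.3759 (unchanged). New critical value: z_{0.1} = 1.282.
Revised power = P(Z > 1.282 − δ) = Φ(1.094) = 0.8631.

Power ≈ 0.863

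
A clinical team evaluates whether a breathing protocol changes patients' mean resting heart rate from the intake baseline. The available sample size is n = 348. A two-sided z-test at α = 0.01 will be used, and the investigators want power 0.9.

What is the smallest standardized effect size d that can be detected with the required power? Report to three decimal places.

Required noncentrality: δ = z_{0.005} + z_{0.10} = 2.576 + 1.282 = 3.857.
(The second rejection-region term Φ(−δ − z_{α/2}) is negligible and dropped.)
δ = d·√n ⇒ d = δ/√n = 3.857/√348 = 0.2068.

d ≈ 0.207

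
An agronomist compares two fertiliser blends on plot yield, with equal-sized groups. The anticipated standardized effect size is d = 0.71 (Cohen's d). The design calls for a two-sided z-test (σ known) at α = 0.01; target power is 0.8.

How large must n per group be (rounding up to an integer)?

For power 0.8 need Φ(δ − z_{0.005}) = 0.8, so δ = z_{0.005} + z_{0.20} = 2.576 + 0.842 = 3.417.
(Ignoring the negligible lower-tail rejection probability gives the usual closed-form inversion.)
δ = d·√(n/2) ⇒ n = 2(δ/d)² = 2 × (3.417 / 0.71)² = 46.34.
Rounding up, n = 47 per group.

n = 47 per group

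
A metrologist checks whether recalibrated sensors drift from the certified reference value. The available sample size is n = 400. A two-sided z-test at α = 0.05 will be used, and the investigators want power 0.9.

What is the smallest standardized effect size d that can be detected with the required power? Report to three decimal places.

Required noncentrality: δ = z_{0.025} + z_{0.10} = 1.960 + 1.282 = 3.242.
(Lower-tail contribution to power is negligible for δ > 0.)
δ = d·√n ⇒ d = δ/√n = 3.242/√400 = 0.1621.

d ≈ 0.162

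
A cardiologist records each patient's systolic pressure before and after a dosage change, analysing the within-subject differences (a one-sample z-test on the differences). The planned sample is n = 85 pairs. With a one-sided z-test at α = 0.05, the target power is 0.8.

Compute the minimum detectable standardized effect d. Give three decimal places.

Required noncentrality: δ = z_{0.05} + z_{0.20} = 1.645 + 0.842 = 2.486.
δ = d·√n ⇒ d = δ/√n = 2.486/√85 = 0.2697.

d ≈ 0.270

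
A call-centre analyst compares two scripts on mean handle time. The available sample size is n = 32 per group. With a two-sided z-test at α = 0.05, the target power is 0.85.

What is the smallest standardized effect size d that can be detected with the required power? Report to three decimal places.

d ≈ 0.749

Need Φ(δ − 1.960) = 0.85, so δ = 1.960 + 1.036 = 2.996.
(Lower-tail contribution to power is negligible for δ > 0.)
δ = d·√(n/2) ⇒ d = δ/√(n/2) = 2.996/√(32/2) = 0.7491.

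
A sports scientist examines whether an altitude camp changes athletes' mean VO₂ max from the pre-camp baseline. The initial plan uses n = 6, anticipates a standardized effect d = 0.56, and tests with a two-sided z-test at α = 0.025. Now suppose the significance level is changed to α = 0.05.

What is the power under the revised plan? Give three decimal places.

δ = d·√n = 0.56 × √6 = 1.3717 (unchanged). New critical value: z_{0.025} = 1.960.
Revised power = Φ(δ − 1.960) + Φ(−δ − 1.960) = Φ(-0.588) + Φ(-3.332) = 0.2782 + 0.0004 = 0.2786.

Power ≈ 0.279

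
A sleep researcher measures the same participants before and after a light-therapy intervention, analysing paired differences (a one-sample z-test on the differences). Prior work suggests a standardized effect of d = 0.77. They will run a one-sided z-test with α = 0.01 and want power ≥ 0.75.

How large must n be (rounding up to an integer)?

n = 16

For power 0.75 need Φ(δ − z_{0.01}) = 0.75, so δ = z_{0.01} + z_{0.25} = 2.326 + 0.674 = 3.001.
δ = d·√n ⇒ n = (δ/d)² = (3.001 / 0.77)² = 15.19.
Round up to the next whole unit.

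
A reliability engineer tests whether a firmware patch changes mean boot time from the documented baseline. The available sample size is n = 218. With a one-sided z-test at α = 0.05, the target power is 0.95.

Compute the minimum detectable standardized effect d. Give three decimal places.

d ≈ 0.223

Need Φ(δ − 1.645) = 0.95, so δ = 1.645 + 1.645 = 3.290.
δ = d·√n ⇒ d = δ/√n = 3.290/√218 = 0.2228.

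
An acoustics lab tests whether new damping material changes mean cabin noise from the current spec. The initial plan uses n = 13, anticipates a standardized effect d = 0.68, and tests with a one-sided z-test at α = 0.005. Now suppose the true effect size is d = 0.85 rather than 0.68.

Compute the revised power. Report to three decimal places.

With d = 0.85: δ = d·√n = 0.85 × √13 = 3.0647. Critical value z_{0.005} = 2.576.
Revised power = Φ(δ − 2.576) = Φ(0.489) = 0.6875.

Power ≈ 0.688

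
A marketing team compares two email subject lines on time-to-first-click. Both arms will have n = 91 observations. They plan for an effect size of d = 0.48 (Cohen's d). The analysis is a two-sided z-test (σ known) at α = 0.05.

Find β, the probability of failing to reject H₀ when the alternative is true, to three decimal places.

β ≈ 0.101

Noncentrality parameter: δ = d·√(n/2) = 0.48 × √(91/2) = 3.2378
Critical value for a two-sided test at α = 0.05: z_{α/2} = 1.960.
Power = Φ(δ − 1.960) + Φ(−δ − 1.960) = Φ(1.278) + Φ(-5.198) = 0.8993 + 0.0000 = 0.8993.
Type II error: β = 1 − power = 1 − 0.8993 = 0.1007.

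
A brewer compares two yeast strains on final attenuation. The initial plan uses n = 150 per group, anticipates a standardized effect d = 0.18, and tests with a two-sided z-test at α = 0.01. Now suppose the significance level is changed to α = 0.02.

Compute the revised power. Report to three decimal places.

Power ≈ 0.221

δ = d·√(n/2) = 0.18 × √(150/2) = 1.5588 (unchanged). New critical value: z_{0.01} = 2.326.
Revised power = Φ(δ − 2.326) + Φ(−δ − 2.326) = Φ(-0.768) + Φ(-3.885) = 0.2214 + 0.0001 = 0.2214.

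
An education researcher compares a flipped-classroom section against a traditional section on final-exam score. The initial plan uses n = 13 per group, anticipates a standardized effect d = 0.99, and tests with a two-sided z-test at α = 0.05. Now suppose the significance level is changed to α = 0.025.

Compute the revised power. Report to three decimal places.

δ = d·√(n/2) = 0.99 × √(13/2) = 2.5240 (unchanged). New critical value: z_{0.0125} = 2.241.
Revised power = Φ(δ − 2.241) + Φ(−δ − 2.241) = Φ(0.283) + Φ(-4.765) = 0.6113 + 0.0000 = 0.6113.

Power ≈ 0.611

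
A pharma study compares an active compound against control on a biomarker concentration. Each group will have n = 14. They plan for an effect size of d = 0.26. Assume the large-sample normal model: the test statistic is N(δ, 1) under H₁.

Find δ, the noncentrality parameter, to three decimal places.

δ ≈ 0.688

The noncentrality parameter scales effect size by the design's sample-size factor: δ = d·√(n/2) = 0.26 × √(14/2) = 0.6879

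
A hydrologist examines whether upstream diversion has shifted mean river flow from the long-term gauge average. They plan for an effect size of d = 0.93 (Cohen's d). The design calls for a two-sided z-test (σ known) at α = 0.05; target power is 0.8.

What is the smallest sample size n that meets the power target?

n = 10

For power 0.8 need Φ(δ − z_{0.025}) = 0.8, so δ = z_{0.025} + z_{0.20} = 1.960 + 0.842 = 2.802.
(Ignoring the negligible lower-tail rejection probability gives the usual closed-form inversion.)
δ = d·√n ⇒ n = (δ/d)² = (2.802 / 0.93)² = 9.07.
Round up to the next whole unit.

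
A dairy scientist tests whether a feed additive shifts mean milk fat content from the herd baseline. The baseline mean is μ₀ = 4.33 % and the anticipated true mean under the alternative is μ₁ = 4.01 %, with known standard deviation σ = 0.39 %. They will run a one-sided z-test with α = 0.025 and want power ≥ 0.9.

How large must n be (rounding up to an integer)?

n = 16

Standardized effect: d = |μ₁ − μ₀| / σ = |4.01 − 4.33| / 0.39 = 0.8205
Set Φ(δ − 1.960) = 0.9; then δ − 1.960 = Φ⁻¹(0.9) = 1.282, giving δ = 3.242.
δ = d·√n ⇒ n = (δ/d)² = (3.242 / 0.8205)² = 15.61.
Rounding up, n = 16.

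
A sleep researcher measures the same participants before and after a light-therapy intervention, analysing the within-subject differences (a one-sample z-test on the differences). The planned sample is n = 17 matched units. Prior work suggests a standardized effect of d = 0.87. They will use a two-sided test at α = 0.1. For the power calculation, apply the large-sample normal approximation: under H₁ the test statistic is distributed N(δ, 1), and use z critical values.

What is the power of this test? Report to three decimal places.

Noncentrality parameter: λ = d·√n = 0.87 × √17 = 3.5871
Critical value for a two-sided test at α = 0.1: z_{α/2} = 1.645.
Power = Φ(λ − 1.645) + Φ(−λ − 1.645) = Φ(1.942) + Φ(-5.232) = 0.9739 + 0.0000 = 0.9739.

Power ≈ 0.974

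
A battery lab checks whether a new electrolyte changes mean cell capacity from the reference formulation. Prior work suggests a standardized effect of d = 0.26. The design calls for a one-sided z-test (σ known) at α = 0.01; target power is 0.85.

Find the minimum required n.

n = 168

For power 0.85 need Φ(δ − z_{0.01}) = 0.85, so δ = z_{0.01} + z_{0.15} = 2.326 + 1.036 = 3.363.
δ = d·√n ⇒ n = (δ/d)² = (3.363 / 0.26)² = 167.28.
Rounding up, n = 168.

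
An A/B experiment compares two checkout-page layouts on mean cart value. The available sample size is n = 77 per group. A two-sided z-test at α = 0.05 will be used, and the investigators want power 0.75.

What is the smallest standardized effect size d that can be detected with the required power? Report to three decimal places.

Need Φ(δ − 1.960) = 0.75, so δ = 1.960 + 0.674 = 2.634.
(The second rejection-region term Φ(−δ − z_{α/2}) is negligible and dropped.)
δ = d·√(n/2) ⇒ d = δ/√(n/2) = 2.634/√(77/2) = 0.4246.

d ≈ 0.425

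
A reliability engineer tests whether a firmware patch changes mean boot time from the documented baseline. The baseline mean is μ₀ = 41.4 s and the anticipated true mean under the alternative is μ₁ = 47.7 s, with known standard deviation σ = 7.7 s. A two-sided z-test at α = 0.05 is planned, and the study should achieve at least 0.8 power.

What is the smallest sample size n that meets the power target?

n = 12

Standardized effect: d = |μ₁ − μ₀| / σ = |47.7 − 41.4| / 7.7 = 0.8182
For power 0.8 need Φ(δ − z_{0.025}) = 0.8, so δ = z_{0.025} + z_{0.20} = 1.960 + 0.842 = 2.802.
(For δ > 0 the lower-tail rejection region contributes negligibly to power, so the one-term inversion is standard.)
δ = d·√n ⇒ n = (δ/d)² = (2.802 / 0.8182)² = 11.72.
Round up to the next whole unit.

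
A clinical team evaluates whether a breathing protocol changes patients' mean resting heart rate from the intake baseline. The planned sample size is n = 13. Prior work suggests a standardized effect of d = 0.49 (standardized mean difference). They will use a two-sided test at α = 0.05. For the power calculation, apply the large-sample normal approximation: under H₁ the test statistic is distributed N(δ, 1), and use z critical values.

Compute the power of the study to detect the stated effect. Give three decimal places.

Power ≈ 0.423

Noncentrality parameter: δ = d·√n = 0.49 × √13 = 1.7667
Critical value for a two-sided test at α = 0.05: z_{α/2} = 1.960.
Power = Φ(δ − 1.960) + Φ(−δ − 1.960) = Φ(-0.193) + Φ(-3.727) = 0.4234 + 0.0001 = 0.4235.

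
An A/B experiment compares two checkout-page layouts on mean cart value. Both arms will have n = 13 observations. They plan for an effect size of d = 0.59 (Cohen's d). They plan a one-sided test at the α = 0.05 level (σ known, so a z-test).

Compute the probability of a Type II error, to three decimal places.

Noncentrality parameter: δ = d·√(n/2) = 0.59 × √(13/2) = 1.5042
Critical value for a one-sided test at α = 0.05: z_α = 1.645.
Power = Φ(δ − 1.645) = Φ(-0.141) = 0.4441.
Type II error: β = 1 − power = 1 − 0.4441 = 0.5559.

β ≈ 0.556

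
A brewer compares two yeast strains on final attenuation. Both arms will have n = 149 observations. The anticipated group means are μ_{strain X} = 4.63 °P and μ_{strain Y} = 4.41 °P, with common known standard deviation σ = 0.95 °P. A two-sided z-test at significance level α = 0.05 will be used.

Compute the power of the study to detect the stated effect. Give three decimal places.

Standardized effect: d = |μ_{strain X} − μ_{strain Y}| / σ = |4.63 − 4.41| / 0.95 = 0.2316
Noncentrality parameter: δ = d·√(n/2) = 0.2316 × √(149/2) = 1.9988
Two-sided α = 0.05 → critical value z_{0.025} = 1.960.
Power = Φ(δ − 1.960) + Φ(−δ − 1.960) = Φ(0.039) + Φ(-3.959) = 0.5155 + 0.0000 = 0.5155.

Power ≈ 0.516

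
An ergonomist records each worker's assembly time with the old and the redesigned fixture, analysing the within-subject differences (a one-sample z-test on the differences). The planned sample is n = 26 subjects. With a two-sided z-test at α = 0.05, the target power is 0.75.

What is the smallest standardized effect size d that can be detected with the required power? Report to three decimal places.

Required noncentrality: δ = z_{0.025} + z_{0.25} = 1.960 + 0.674 = 2.634.
(The second rejection-region term Φ(−δ − z_{α/2}) is negligible and dropped.)
δ = d·√n ⇒ d = δ/√n = 2.634/√26 = 0.5167.

d ≈ 0.517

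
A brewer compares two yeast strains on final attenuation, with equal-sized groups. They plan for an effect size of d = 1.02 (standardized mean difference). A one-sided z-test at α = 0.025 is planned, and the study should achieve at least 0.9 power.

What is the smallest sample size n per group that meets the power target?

n = 21 per group

For power 0.9 need Φ(δ − z_{0.025}) = 0.9, so δ = z_{0.025} + z_{0.10} = 1.960 + 1.282 = 3.242.
δ = d·√(n/2) ⇒ n = 2(δ/d)² = 2 × (3.242 / 1.02)² = 20.20.
Round up to the next whole unit.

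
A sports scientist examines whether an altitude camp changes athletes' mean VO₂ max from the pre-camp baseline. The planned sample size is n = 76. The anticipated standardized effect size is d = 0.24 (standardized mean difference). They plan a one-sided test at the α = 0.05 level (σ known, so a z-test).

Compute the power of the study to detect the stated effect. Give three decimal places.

Power ≈ 0.673

Noncentrality parameter: δ = d·√n = 0.24 × √76 = 2.0923
Critical value for a one-sided test at α = 0.05: z_α = 1.645.
Power = Φ(δ − 1.645) = Φ(0.447) = 0.6727.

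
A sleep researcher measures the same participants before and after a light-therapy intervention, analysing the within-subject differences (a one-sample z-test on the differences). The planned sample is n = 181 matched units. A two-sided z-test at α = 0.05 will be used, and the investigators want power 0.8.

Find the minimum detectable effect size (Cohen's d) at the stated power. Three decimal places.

d ≈ 0.208

Need Φ(δ − 1.960) = 0.8, so δ = 1.960 + 0.842 = 2.802.
(The second rejection-region term Φ(−δ − z_{α/2}) is negligible and dropped.)
δ = d·√n ⇒ d = δ/√n = 2.802/√181 = 0.2082.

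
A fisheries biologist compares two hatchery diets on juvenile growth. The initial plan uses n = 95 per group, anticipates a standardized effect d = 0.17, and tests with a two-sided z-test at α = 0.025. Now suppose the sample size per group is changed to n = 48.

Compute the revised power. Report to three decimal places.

Power ≈ 0.081

With n = 48 per group: δ = d·√(n/2) = 0.17 × √(48/2) = 0.8328. Critical value z_{0.0125} = 2.241.
Revised power = Φ(δ − 2.241) + Φ(−δ − 2.241) = Φ(-1.409) + Φ(-3.074) = 0.0795 + 0.0011 = 0.0805.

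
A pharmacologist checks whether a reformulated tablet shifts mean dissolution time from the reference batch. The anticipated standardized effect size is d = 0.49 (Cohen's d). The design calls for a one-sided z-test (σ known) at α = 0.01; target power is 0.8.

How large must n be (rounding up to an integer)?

n = 42

For power 0.8 need Φ(δ − z_{0.01}) = 0.8, so δ = z_{0.01} + z_{0.20} = 2.326 + 0.842 = 3.168.
δ = d·√n ⇒ n = (δ/d)² = (3.168 / 0.49)² = 41.80.
Rounding up, n = 42.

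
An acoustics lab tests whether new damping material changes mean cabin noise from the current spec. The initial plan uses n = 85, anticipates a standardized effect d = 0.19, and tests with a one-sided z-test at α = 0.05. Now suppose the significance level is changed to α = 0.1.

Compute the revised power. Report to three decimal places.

Power ≈ 0.681

δ = d·√n = 0.19 × √85 = 1.7517 (unchanged). New critical value: z_{0.1} = 1.282.
Revised power = Φ(δ − 1.282) = Φ(0.470) = 0.6809.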